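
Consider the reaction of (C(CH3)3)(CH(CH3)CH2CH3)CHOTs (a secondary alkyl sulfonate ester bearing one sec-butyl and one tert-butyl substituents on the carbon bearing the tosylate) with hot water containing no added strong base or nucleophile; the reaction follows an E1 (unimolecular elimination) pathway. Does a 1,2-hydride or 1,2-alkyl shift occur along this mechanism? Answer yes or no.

yes

The first-formed carbocation is secondary.
The adjacent sec-butyl carbon already bears 2 other carbon substituents and has a hydrogen to migrate; after a 1,2-hydride shift from that carbon the positive charge sits on a tertiary centre.
Tertiary is more stable than secondary, so the shift occurs.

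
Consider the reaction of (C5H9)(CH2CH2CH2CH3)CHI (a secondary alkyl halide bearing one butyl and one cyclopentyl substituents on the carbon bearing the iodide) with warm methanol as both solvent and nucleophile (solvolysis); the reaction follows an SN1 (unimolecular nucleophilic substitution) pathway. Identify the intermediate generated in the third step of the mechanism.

oxonium ion

Step 1: Ionisation: the C–I σ-bond cleaves heterolytically; both bonding electrons depart with I⁻, leaving a secondary carbocation at the α-carbon.
Step 2: A 1,2-hydride shift from the adjacent cyclopentyl carbon moves the positive charge from the secondary centre to an adjacent carbon, generating a more stable tertiary carbocation.
Step 3: Nucleophilic capture: the oxygen of CH3OH bonds to the cationic carbon, producing an oxonium-ion intermediate.
After step 3 the species present is an oxonium ion.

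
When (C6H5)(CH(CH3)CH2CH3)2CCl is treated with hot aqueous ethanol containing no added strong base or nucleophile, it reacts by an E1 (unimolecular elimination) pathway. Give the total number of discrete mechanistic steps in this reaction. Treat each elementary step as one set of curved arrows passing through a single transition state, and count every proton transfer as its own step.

2

Step 1: Unassisted departure of Cl⁻ (taking the C–Cl bonding pair) generates a tertiary carbocation.
(No 1,2-shift: no single shift to an adjacent carbon would give a more stable cation.)
Step 2: A water (or ethanol) molecule (solvent) deprotonates a β-carbon; as the C–H bond breaks, those electrons form the new alkene π bond.
Total: 2 elementary steps.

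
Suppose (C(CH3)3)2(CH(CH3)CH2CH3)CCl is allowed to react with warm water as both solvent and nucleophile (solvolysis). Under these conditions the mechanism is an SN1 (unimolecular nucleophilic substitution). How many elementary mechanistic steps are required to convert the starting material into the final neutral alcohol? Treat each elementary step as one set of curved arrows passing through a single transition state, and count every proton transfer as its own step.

3

Step 1: The C–Cl bond breaks with both electrons going to the chloride; Cl⁻ leaves and a tertiary carbocation remains.
(No 1,2-shift: no single shift to an adjacent carbon would give a more stable cation.)
Step 2: Nucleophilic capture: the oxygen of H2O bonds to the cationic carbon, producing an oxonium-ion intermediate.
Step 3: Proton transfer from the O–H of the oxonium ion to a solvent molecule delivers the neutral alcohol.
Total: 3 elementary steps.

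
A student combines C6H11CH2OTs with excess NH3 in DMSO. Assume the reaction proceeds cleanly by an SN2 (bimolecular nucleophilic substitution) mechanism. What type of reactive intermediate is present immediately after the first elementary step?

Step 1: A lone pair on the N of NH3 attacks the α-carbon from the back side while the C–O bond breaks; both bonding electrons leave with TsO⁻. The product of this concerted step is an alkylammonium ion.
After step 1 the species present is an ammonium ion.

ammonium ion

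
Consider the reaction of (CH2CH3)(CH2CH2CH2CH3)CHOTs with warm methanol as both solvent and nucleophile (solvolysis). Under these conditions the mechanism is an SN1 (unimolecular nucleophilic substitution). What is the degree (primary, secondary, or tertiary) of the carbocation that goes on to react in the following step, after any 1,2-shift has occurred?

Step 1: Ionisation: the C–O σ-bond cleaves heterolytically; both bonding electrons depart with TsO⁻, leaving a secondary carbocation at the α-carbon.
No single 1,2-shift to an adjacent carbon would give a more-substituted cation, so no rearrangement occurs.

secondary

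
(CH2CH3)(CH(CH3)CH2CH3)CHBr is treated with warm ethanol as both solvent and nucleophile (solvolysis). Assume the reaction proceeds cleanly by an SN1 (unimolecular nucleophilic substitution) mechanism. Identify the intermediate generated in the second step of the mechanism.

tertiary carbocation

Step 1: Ionisation: the C–Br σ-bond cleaves heterolytically; both bonding electrons depart with Br⁻, leaving a secondary carbocation at the α-carbon.
Step 2: A 1,2-hydride shift from the adjacent sec-butyl carbon moves the positive charge from the secondary centre to an adjacent carbon, generating a more stable tertiary carbocation.
After step 2 the species present is a tertiary carbocation.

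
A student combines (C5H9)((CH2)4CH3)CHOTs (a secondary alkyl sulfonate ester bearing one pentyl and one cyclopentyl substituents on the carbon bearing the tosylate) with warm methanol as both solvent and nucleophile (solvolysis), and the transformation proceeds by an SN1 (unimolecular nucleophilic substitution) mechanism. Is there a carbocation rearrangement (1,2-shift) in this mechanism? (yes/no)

The first-formed carbocation is secondary.
The adjacent cyclopentyl carbon already bears 2 other carbon substituents and has a hydrogen to migrate; after a 1,2-hydride shift from that carbon the positive charge sits on a tertiary centre.
Tertiary is more stable than secondary, so the shift occurs.

yes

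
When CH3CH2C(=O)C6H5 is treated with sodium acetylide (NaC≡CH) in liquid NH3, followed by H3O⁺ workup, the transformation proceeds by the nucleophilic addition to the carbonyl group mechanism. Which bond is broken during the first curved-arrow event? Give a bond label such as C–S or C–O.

Step 1: A lone pair / filled orbital on HC≡C⁻ attacks the electrophilic carbonyl carbon; the π(C=O) electrons shift onto oxygen, producing a tetrahedral alkoxide intermediate.
The bond broken in this step is the π(C=O) bond.

π(C=O)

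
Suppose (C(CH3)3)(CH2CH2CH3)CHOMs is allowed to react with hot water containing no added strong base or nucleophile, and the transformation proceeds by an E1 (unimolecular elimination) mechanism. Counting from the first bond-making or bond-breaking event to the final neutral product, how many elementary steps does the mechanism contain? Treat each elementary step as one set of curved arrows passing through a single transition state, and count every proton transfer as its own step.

Step 1: Rate-determining heterolysis of the C–O bond gives MsO⁻ and a secondary carbocation.
Step 2: A methyl group with its bonding pair migrates from the adjacent tert-butyl carbon to the cationic centre — a 1,2-methyl shift — upgrading the secondary cation to a tertiary one.
Step 3: Loss of a β-proton to a water molecule of the solvent: the C–H bonding pair collapses toward the cationic carbon to form the C=C π bond, yielding the alkene.
Total: 3 elementary steps.

3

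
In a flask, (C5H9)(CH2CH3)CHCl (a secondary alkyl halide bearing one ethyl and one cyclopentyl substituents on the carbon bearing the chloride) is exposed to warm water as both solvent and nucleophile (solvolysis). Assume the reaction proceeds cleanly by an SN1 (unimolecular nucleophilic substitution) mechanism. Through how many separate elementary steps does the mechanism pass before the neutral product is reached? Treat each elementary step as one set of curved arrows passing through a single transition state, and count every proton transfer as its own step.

Step 1: Unassisted departure of Cl⁻ (taking the C–Cl bonding pair) generates a secondary carbocation.
Step 2: A 1,2-hydride shift from the adjacent cyclopentyl carbon moves the positive charge from the secondary centre to an adjacent carbon, generating a more stable tertiary carbocation.
Step 3: H2O donates an oxygen lone pair into the empty p orbital of the cation, giving a protonated alcohol (an oxonium ion).
Step 4: Proton transfer from the O–H of the oxonium ion to a solvent molecule delivers the neutral alcohol.
Total: 4 elementary steps.

4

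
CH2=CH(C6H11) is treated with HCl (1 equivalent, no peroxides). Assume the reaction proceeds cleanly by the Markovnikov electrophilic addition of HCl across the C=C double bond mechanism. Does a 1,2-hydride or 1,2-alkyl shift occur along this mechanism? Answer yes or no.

yes

The first-formed carbocation is secondary.
The adjacent cyclohexyl carbon already bears 2 other carbon substituents and has a hydrogen to migrate; after a 1,2-hydride shift from that carbon the positive charge sits on a tertiary centre.
Tertiary is more stable than secondary, so the shift occurs.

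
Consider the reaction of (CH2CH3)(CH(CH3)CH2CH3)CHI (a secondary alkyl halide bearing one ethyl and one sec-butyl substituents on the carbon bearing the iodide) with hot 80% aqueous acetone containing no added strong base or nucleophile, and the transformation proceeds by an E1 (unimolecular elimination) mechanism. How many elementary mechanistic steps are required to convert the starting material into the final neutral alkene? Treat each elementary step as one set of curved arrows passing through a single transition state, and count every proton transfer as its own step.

Step 1: Ionisation: the C–I σ-bond cleaves heterolytically; both bonding electrons depart with I⁻, leaving a secondary carbocation at the α-carbon.
Step 2: A hydride (H with its bonding pair) migrates from the adjacent sec-butyl carbon to the cationic centre — a 1,2-hydride shift — upgrading the secondary cation to a tertiary one.
Step 3: A weak base (a water molecule from the solvent) removes a proton from a carbon adjacent to the cationic centre; the electrons of that C–H bond become the new π(C=C) bond, giving the alkene.
Total: 3 elementary steps.

3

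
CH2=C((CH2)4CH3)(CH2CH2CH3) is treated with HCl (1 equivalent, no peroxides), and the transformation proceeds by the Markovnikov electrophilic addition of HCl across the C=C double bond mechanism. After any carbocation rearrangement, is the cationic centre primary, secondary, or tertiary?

Step 1: The π electrons of the C=C bond attack a proton of HCl; Markovnikov addition places the new C–H on the less-substituted alkene carbon, so the positive charge ends up on the more-substituted carbon — a tertiary carbocation. The H–Cl bond breaks heterolytically, releasing Cl⁻.
No single 1,2-shift to an adjacent carbon would give a more-substituted cation, so no rearrangement occurs.

tertiary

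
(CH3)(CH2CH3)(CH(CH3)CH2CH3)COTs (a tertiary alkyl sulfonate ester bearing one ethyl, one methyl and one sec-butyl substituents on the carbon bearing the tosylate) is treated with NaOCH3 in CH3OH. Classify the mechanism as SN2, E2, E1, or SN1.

E2

Conditions: a strong base with a tertiary substrate bearing a β-hydrogen.
These conditions are the textbook signature of the E2 pathway.
A strong (often hindered) base removes a β-H in concert with loss of the leaving group — bimolecular elimination.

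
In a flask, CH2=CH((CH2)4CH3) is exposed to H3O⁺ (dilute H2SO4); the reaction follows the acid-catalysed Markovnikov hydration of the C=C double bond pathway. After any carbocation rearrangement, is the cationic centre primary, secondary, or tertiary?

secondary

Step 1: Protonation of the alkene by H3O⁺: the π bond acts as the nucleophile and picks up H⁺, giving the more stable (Markovnikov) secondary carbocation. H2O is released.
No single 1,2-shift to an adjacent carbon would give a more-substituted cation, so no rearrangement occurs.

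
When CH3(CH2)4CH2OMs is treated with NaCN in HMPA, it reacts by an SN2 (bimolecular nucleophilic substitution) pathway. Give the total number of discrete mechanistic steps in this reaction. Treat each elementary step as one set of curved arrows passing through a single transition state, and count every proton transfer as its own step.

1

Step 1: The cyanide nucleophile donates a lone pair from C to the α-carbon in a backside attack; simultaneously the C–O σ-bond breaks and both of its electrons leave with MsO⁻. One concerted step with inversion of configuration.
Total: 1 elementary step.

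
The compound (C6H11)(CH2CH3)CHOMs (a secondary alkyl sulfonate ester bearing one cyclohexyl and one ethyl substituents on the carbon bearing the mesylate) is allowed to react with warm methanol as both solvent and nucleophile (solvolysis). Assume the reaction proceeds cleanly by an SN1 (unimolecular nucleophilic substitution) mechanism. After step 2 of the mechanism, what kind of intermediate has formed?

tertiary carbocation

Step 1: The C–O bond breaks with both electrons going to the mesylate; MsO⁻ leaves and a secondary carbocation remains.
Step 2: Carbocation rearrangement: a 1,2-hydride shift from the adjacent cyclohexyl carbon converts the initially-formed secondary cation into the more stable tertiary cation.
After step 2 the species present is a tertiary carbocation.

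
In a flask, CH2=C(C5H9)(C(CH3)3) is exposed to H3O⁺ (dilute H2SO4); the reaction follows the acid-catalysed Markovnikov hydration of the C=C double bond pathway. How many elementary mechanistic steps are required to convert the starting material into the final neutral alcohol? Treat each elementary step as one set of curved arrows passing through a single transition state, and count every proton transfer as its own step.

Step 1: Protonation of the alkene by H3O⁺: the π bond acts as the nucleophile and picks up H⁺, giving the more stable (Markovnikov) tertiary carbocation. H2O is released.
(No 1,2-shift: no single shift to an adjacent carbon would give a more stable cation.)
Step 2: Water acts as the nucleophile: an oxygen lone pair bonds to the cationic carbon, giving an oxonium-ion intermediate.
Step 3: Proton transfer from the O–H of the oxonium ion to H2O completes the catalytic cycle and yields the alcohol.
Total: 3 elementary steps.

3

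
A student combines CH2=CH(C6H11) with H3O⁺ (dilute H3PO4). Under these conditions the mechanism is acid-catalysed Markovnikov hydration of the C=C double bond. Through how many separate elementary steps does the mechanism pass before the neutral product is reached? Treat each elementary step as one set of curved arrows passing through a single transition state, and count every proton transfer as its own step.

4

Step 1: Electrophilic addition begins with the π(C=C) electrons forming a bond to the proton of H3O⁺. Following Markovnikov's rule, the resulting cation is secondary. H2O is released.
Step 2: A hydride (H with its bonding pair) migrates from the adjacent cyclohexyl carbon to the cationic centre — a 1,2-hydride shift — upgrading the secondary cation to a tertiary one.
Step 3: Nucleophilic capture of the cation by H2O produces the protonated alcohol (an oxonium ion).
Step 4: Proton transfer from the O–H of the oxonium ion to H2O completes the catalytic cycle and yields the alcohol.
Total: 4 elementary steps.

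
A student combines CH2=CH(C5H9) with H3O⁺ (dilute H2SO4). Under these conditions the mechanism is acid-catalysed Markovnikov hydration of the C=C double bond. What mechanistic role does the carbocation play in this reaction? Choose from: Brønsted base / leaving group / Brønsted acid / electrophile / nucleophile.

electrophile

Step 3: Water acts as the nucleophile: an oxygen lone pair bonds to the cationic carbon, giving an oxonium-ion intermediate.
The carbocation accepts an electron pair into an empty or π* orbital — it is the electrophile.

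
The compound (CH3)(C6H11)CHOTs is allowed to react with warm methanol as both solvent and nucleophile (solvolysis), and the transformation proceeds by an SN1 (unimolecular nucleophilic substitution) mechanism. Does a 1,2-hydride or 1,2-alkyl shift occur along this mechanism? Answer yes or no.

yes

The first-formed carbocation is secondary.
The adjacent cyclohexyl carbon already bears 2 other carbon substituents and has a hydrogen to migrate; after a 1,2-hydride shift from that carbon the positive charge sits on a tertiary centre.
Tertiary is more stable than secondary, so the shift occurs.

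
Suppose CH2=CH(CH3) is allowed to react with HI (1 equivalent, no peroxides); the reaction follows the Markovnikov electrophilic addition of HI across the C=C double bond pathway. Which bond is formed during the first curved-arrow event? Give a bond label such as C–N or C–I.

C–H

Step 1: The π electrons of the C=C bond attack a proton of HI; Markovnikov addition places the new C–H on the less-substituted alkene carbon, so the positive charge ends up on the more-substituted carbon — a secondary carbocation. The H–I bond breaks heterolytically, releasing I⁻.
The bond formed in this step is the C–H bond.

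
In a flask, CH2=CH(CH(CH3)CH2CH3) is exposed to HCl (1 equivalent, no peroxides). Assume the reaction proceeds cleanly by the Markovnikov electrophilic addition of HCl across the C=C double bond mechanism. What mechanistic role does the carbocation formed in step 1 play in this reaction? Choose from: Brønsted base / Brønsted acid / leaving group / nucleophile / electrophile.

electrophile

Step 3: Cl⁻ captures the cation: a lone pair on Cl⁻ fills the empty p orbital, producing the alkyl halide product.
The carbocation formed in step 1 accepts an electron pair into an empty or π* orbital — it is the electrophile.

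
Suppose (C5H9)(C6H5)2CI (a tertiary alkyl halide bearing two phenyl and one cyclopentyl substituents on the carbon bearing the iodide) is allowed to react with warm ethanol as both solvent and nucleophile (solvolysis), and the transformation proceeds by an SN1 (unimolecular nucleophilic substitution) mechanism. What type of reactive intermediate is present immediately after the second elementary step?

oxonium ion

Step 1: Ionisation: the C–I σ-bond cleaves heterolytically; both bonding electrons depart with I⁻, leaving a tertiary carbocation at the α-carbon.
Step 2: CH3CH2OH donates an oxygen lone pair into the empty p orbital of the cation, giving a protonated ether (an oxonium ion).
After step 2 the species present is an oxonium ion.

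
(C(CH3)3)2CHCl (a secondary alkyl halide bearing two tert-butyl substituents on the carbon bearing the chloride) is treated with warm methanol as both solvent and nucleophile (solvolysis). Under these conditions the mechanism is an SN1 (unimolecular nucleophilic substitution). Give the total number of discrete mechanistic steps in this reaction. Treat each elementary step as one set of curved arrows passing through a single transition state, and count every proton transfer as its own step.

Step 1: Rate-determining heterolysis of the C–Cl bond gives Cl⁻ and a secondary carbocation.
Step 2: A 1,2-methyl shift from the adjacent tert-butyl carbon moves the positive charge from the secondary centre to an adjacent carbon, generating a more stable tertiary carbocation.
Step 3: A lone pair on the oxygen of CH3OH attacks the carbocation, forming a new C–O σ-bond and an oxonium ion.
Step 4: A second solvent molecule removes the proton on oxygen, giving the neutral ether product.
Total: 4 elementary steps.

4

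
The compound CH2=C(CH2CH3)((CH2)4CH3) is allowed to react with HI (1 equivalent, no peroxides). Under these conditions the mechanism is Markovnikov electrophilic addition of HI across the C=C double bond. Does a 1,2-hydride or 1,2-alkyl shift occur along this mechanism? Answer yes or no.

no

The first-formed carbocation is tertiary.
No single 1,2-shift to an adjacent carbon would produce a more-substituted cation than the one already present, so no rearrangement occurs.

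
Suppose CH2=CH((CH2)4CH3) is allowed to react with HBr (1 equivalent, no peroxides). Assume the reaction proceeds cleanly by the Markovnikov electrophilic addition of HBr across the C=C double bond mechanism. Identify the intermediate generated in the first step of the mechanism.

secondary carbocation

Step 1: Electrophilic addition begins with the π(C=C) electrons forming a bond to the proton of HBr. Following Markovnikov's rule, the resulting cation is secondary. The H–Br bond breaks heterolytically, releasing Br⁻.
After step 1 the species present is a secondary carbocation.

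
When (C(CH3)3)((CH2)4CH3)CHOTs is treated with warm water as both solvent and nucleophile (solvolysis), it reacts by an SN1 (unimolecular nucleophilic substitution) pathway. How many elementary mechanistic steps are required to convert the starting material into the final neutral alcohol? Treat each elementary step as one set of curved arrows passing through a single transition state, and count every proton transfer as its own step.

Step 1: Ionisation: the C–O σ-bond cleaves heterolytically; both bonding electrons depart with TsO⁻, leaving a secondary carbocation at the α-carbon.
Step 2: A methyl group with its bonding pair migrates from the adjacent tert-butyl carbon to the cationic centre — a 1,2-methyl shift — upgrading the secondary cation to a tertiary one.
Step 3: H2O donates an oxygen lone pair into the empty p orbital of the cation, giving a protonated alcohol (an oxonium ion).
Step 4: Deprotonation of the oxonium oxygen by solvent water yields the neutral alcohol.
Total: 4 elementary steps.

4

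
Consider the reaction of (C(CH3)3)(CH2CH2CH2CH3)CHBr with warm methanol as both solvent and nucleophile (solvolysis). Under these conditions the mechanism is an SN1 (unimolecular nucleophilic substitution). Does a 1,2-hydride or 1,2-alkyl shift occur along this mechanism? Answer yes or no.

The first-formed carbocation is secondary.
The adjacent tert-butyl carbon has no hydrogen but bears methyl groups; migration of one methyl with its bonding pair (a 1,2-methyl shift) places the charge on a tertiary centre.
Tertiary is more stable than secondary, so the shift occurs.

yes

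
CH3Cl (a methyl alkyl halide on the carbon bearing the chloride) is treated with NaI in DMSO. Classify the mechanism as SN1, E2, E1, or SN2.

Conditions: a methyl substrate with a strong nucleophile in the polar aprotic solvent DMSO.
These conditions are the textbook signature of the SN2 pathway.
An unhindered substrate with a strong nucleophile in a polar aprotic solvent favours one-step backside displacement.

SN2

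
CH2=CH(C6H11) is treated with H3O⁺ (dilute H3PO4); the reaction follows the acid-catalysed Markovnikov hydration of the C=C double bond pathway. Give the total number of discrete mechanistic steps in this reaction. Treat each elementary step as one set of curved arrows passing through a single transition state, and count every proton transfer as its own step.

4

Step 1: The π electrons of the C=C bond attack a proton of H3O⁺; Markovnikov addition places the new C–H on the less-substituted alkene carbon, so the positive charge ends up on the more-substituted carbon — a secondary carbocation. H2O is released.
Step 2: A 1,2-hydride shift from the adjacent cyclohexyl carbon moves the positive charge from the secondary centre to an adjacent carbon, generating a more stable tertiary carbocation.
Step 3: A lone pair on the oxygen of H2O attacks the carbocation, forming a C–O bond and an oxonium ion (a protonated alcohol).
Step 4: H2O removes a proton from the oxonium oxygen, regenerating H3O⁺ and giving the neutral alcohol.
Total: 4 elementary steps.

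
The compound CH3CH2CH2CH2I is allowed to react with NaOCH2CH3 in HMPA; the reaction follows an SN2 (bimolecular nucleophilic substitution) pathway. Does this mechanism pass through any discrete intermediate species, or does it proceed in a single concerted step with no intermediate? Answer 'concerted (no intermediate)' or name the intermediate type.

CH3CH2O⁻ attacks the back face of the α-carbon while I⁻ departs with the C–I bonding pair — a single concerted displacement through a pentacoordinate transition state.
All bond changes occur in one transition state; no discrete intermediate is formed.

concerted (no intermediate)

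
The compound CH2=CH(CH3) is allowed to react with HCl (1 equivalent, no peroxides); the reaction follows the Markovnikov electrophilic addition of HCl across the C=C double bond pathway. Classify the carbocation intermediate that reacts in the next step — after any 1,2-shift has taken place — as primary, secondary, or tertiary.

secondary

Step 1: Electrophilic addition begins with the π(C=C) electrons forming a bond to the proton of HCl. Following Markovnikov's rule, the resulting cation is secondary. The H–Cl bond breaks heterolytically, releasing Cl⁻.
No single 1,2-shift to an adjacent carbon would give a more-substituted cation, so no rearrangement occurs.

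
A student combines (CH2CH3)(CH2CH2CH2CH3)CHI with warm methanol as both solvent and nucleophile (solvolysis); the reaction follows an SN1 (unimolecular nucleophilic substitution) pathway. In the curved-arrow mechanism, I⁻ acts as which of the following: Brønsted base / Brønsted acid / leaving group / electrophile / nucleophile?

Step 1: Ionisation: the C–I σ-bond cleaves heterolytically; both bonding electrons depart with I⁻, leaving a secondary carbocation at the α-carbon.
I⁻ departs with both electrons of the breaking σ-bond — that is the definition of a leaving group.

leaving group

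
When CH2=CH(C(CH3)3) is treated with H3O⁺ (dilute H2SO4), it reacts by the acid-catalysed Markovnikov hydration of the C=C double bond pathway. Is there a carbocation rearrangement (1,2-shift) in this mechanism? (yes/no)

yes

The first-formed carbocation is secondary.
The adjacent tert-butyl carbon has no hydrogen but bears methyl groups; migration of one methyl with its bonding pair (a 1,2-methyl shift) places the charge on a tertiary centre.
Tertiary is more stable than secondary, so the shift occurs.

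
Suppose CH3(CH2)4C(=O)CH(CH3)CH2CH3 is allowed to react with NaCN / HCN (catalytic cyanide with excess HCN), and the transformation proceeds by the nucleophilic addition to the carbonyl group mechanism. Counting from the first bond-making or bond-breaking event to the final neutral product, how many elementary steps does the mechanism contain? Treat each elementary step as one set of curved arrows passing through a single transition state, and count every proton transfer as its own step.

Step 1: A lone pair / filled orbital on CN⁻ attacks the electrophilic carbonyl carbon; the π(C=O) electrons shift onto oxygen, producing a tetrahedral alkoxide intermediate.
Step 2: The alkoxide oxygen removes a proton from HCN present in the mixture, giving a cyanohydrin and regenerating CN⁻.
Total: 2 elementary steps.

2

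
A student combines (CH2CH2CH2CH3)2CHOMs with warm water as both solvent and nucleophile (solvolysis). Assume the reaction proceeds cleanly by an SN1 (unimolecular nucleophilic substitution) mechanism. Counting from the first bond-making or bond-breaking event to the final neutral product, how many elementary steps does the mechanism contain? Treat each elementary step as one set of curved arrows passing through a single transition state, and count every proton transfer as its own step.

Step 1: Ionisation: the C–O σ-bond cleaves heterolytically; both bonding electrons depart with MsO⁻, leaving a secondary carbocation at the α-carbon.
(No 1,2-shift: no single shift to an adjacent carbon would give a more stable cation.)
Step 2: A lone pair on the oxygen of H2O attacks the carbocation, forming a new C–O σ-bond and an oxonium ion.
Step 3: A second solvent molecule removes the proton on oxygen, giving the neutral alcohol product.
Total: 3 elementary steps.

3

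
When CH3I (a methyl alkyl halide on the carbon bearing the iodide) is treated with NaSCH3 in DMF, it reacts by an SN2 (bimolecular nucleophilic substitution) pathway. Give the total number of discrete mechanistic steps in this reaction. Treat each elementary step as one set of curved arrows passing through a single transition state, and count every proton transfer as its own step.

1

Step 1: Backside attack by CH3S⁻ on the carbon bearing the iodide: the new C–S bond forms as the C–I bond breaks, with Walden inversion at carbon.
Total: 1 elementary step.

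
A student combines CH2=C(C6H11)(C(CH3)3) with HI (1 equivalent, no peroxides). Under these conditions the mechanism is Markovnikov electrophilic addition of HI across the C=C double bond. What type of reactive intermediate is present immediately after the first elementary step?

tertiary carbocation

Step 1: Protonation of the alkene by HI: the π bond acts as the nucleophile and picks up H⁺, giving the more stable (Markovnikov) tertiary carbocation. The H–I bond breaks heterolytically, releasing I⁻.
After step 1 the species present is a tertiary carbocation.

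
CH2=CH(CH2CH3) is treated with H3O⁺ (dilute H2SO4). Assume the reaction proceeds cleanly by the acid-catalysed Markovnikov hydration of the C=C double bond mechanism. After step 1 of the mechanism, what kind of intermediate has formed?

Step 1: Protonation of the alkene by H3O⁺: the π bond acts as the nucleophile and picks up H⁺, giving the more stable (Markovnikov) secondary carbocation. H2O is released.
After step 1 the species present is a secondary carbocation.

secondary carbocation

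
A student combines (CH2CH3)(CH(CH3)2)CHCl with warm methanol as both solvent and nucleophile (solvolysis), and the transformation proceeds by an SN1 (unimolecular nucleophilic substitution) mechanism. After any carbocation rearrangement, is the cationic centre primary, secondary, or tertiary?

Step 1: Unassisted departure of Cl⁻ (taking the C–Cl bonding pair) generates a secondary carbocation.
Step 2: Carbocation rearrangement: a 1,2-hydride shift from the adjacent isopropyl carbon converts the initially-formed secondary cation into the more stable tertiary cation.
The cation rearranges from secondary to tertiary via a 1,2-hydride shift from the adjacent isopropyl carbon; the tertiary cation is what reacts next.

tertiary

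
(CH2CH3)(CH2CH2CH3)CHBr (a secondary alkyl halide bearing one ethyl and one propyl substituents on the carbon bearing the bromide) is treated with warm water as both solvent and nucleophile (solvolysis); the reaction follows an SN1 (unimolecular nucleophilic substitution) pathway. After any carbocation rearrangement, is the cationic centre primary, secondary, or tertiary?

Step 1: Unassisted departure of Br⁻ (taking the C–Br bonding pair) generates a secondary carbocation.
No single 1,2-shift to an adjacent carbon would give a more-substituted cation, so no rearrangement occurs.

secondary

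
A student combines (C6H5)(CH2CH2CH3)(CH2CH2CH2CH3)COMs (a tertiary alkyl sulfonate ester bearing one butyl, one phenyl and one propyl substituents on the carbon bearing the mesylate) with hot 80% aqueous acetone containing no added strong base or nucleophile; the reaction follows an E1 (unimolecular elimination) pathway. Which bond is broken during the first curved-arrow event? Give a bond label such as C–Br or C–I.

C–O

Step 1: Rate-determining heterolysis of the C–O bond gives MsO⁻ and a tertiary carbocation.
The bond broken in this step is the C–O bond.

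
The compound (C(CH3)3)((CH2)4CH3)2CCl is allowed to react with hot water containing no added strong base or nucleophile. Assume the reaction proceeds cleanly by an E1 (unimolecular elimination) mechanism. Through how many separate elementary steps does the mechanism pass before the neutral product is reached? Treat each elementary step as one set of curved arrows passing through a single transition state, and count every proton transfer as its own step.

Step 1: Unassisted departure of Cl⁻ (taking the C–Cl bonding pair) generates a tertiary carbocation.
(No 1,2-shift: no single shift to an adjacent carbon would give a more stable cation.)
Step 2: Loss of a β-proton to a water molecule of the solvent: the C–H bonding pair collapses toward the cationic carbon to form the C=C π bond, yielding the alkene.
Total: 2 elementary steps.

2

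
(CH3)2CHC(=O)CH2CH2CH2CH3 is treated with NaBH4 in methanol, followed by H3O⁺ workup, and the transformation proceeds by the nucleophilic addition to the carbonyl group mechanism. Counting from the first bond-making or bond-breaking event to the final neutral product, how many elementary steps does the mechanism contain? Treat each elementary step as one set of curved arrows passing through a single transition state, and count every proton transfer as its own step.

Step 1: H⁻ (delivered from BH4⁻) attacks the sp² carbonyl carbon; the C=O π bond breaks and the electrons end up as a lone pair on the alkoxide oxygen of the tetrahedral intermediate.
Step 2: On H3O⁺ workup the alkoxide oxygen is protonated, giving an alcohol.
Total: 2 elementary steps.

2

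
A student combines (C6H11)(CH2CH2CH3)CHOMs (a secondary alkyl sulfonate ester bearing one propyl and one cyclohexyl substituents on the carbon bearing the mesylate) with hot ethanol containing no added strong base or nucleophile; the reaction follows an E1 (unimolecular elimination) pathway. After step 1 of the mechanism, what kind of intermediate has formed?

Step 1: Rate-determining heterolysis of the C–O bond gives MsO⁻ and a secondary carbocation.
After step 1 the species present is a secondary carbocation.

secondary carbocation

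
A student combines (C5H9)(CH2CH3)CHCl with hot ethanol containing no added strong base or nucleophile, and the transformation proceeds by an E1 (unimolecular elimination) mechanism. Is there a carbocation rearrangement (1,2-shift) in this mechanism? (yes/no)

The first-formed carbocation is secondary.
The adjacent cyclopentyl carbon already bears 2 other carbon substituents and has a hydrogen to migrate; after a 1,2-hydride shift from that carbon the positive charge sits on a tertiary centre.
Tertiary is more stable than secondary, so the shift occurs.

yes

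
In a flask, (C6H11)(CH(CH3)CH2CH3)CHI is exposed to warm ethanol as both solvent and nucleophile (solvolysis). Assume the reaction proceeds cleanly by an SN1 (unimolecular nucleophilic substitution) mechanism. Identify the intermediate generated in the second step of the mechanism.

tertiary carbocation

Step 1: Unassisted departure of I⁻ (taking the C–I bonding pair) generates a secondary carbocation.
Step 2: Carbocation rearrangement: a 1,2-hydride shift from the adjacent sec-butyl carbon converts the initially-formed secondary cation into the more stable tertiary cation.
After step 2 the species present is a tertiary carbocation.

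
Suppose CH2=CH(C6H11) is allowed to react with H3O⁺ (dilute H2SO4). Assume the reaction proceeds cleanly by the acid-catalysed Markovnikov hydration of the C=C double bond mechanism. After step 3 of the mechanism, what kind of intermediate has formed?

Step 1: Electrophilic addition begins with the π(C=C) electrons forming a bond to the proton of H3O⁺. Following Markovnikov's rule, the resulting cation is secondary. H2O is released.
Step 2: A hydride (H with its bonding pair) migrates from the adjacent cyclohexyl carbon to the cationic centre — a 1,2-hydride shift — upgrading the secondary cation to a tertiary one.
Step 3: A lone pair on the oxygen of H2O attacks the carbocation, forming a C–O bond and an oxonium ion (a protonated alcohol).
After step 3 the species present is an oxonium ion.

oxonium ion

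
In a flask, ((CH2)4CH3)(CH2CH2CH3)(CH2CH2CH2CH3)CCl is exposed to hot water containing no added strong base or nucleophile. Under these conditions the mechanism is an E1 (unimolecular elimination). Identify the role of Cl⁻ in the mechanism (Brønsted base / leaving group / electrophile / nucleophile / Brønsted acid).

Step 1: The C–Cl bond breaks with both electrons going to the chloride; Cl⁻ leaves and a tertiary carbocation remains.
Cl⁻ departs with both electrons of the breaking σ-bond — that is the definition of a leaving group.

leaving group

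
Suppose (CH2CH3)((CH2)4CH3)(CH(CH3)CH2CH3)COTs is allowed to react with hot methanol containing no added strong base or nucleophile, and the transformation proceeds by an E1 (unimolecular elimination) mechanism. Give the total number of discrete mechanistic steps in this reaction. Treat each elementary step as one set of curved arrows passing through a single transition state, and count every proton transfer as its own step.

2

Step 1: Ionisation: the C–O σ-bond cleaves heterolytically; both bonding electrons depart with TsO⁻, leaving a tertiary carbocation at the α-carbon.
(No 1,2-shift: no single shift to an adjacent carbon would give a more stable cation.)
Step 2: A weak base (a methanol molecule from the solvent) removes a proton from a carbon adjacent to the cationic centre; the electrons of that C–H bond become the new π(C=C) bond, giving the alkene.
Total: 2 elementary steps.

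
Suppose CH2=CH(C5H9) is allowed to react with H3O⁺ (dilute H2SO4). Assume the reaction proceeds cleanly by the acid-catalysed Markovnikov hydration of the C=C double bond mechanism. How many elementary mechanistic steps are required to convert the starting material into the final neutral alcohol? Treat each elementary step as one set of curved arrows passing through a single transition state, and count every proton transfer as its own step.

Step 1: Protonation of the alkene by H3O⁺: the π bond acts as the nucleophile and picks up H⁺, giving the more stable (Markovnikov) secondary carbocation. H2O is released.
Step 2: A hydride (H with its bonding pair) migrates from the adjacent cyclopentyl carbon to the cationic centre — a 1,2-hydride shift — upgrading the secondary cation to a tertiary one.
Step 3: A lone pair on the oxygen of H2O attacks the carbocation, forming a C–O bond and an oxonium ion (a protonated alcohol).
Step 4: H2O removes a proton from the oxonium oxygen, regenerating H3O⁺ and giving the neutral alcohol.
Total: 4 elementary steps.

4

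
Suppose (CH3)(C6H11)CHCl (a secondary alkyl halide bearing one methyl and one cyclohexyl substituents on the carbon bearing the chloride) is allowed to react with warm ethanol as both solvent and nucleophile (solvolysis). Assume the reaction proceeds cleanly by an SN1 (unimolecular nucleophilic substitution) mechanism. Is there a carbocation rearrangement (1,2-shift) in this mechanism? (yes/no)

yes

The first-formed carbocation is secondary.
The adjacent cyclohexyl carbon already bears 2 other carbon substituents and has a hydrogen to migrate; after a 1,2-hydride shift from that carbon the positive charge sits on a tertiary centre.
Tertiary is more stable than secondary, so the shift occurs.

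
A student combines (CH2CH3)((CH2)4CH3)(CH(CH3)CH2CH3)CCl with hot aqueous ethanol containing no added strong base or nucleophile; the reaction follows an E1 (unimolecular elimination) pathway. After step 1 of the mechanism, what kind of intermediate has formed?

tertiary carbocation

Step 1: Unassisted departure of Cl⁻ (taking the C–Cl bonding pair) generates a tertiary carbocation.
After step 1 the species present is a tertiary carbocation.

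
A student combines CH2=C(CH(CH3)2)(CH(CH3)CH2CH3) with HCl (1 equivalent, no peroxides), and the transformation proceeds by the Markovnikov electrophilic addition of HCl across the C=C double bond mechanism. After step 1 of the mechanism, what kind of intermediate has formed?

Step 1: The π electrons of the C=C bond attack a proton of HCl; Markovnikov addition places the new C–H on the less-substituted alkene carbon, so the positive charge ends up on the more-substituted carbon — a tertiary carbocation. The H–Cl bond breaks heterolytically, releasing Cl⁻.
After step 1 the species present is a tertiary carbocation.

tertiary carbocation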